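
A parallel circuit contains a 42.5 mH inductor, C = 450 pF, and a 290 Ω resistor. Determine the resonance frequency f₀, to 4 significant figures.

36.39 kHz

ω₀ = 1/√(LC) = 1/√(0.0425 × 4.5e-10) = 228700 rad/s
f₀ = ω₀/(2π) = 36.39 kHz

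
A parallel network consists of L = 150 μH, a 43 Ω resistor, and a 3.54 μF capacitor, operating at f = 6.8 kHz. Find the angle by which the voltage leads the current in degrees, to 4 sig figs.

ω = 2πf = 42730 rad/s
X_L = ωL = 6.409 Ω
X_C = 1/(ωC) = 6.612 Ω
Parallel: admittances add. Y = 1/R + 1/(jωL) + jωC
Y = (0.02326 − j0.004785) S
|Y| = 0.02374 S → |Z| = 1/|Y| = 42.12 Ω, ∠Z = −∠Y = 11.63°

11.63°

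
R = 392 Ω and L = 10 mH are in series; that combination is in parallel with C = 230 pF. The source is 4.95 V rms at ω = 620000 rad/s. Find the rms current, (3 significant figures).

X_L = ωL = 6200 Ω
X_C = 1/(ωC) = 7010 Ω
Branch 1 (R+jX_L): Z₁ = 392 + j6200 Ω, |Z₁| = 6210 Ω
Branch 2 (−jX_C): Z₂ = −j7010 Ω
Parallel: Z = Z₁Z₂/(Z₁+Z₂), |Z| = 48300 Ω, ∠Z = 60.6°
I = V/|Z| = 4.95/48300 = 103 μA

103 μA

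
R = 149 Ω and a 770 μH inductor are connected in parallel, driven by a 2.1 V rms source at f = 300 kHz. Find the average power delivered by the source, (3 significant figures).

29.6 mW

ω = 2πf = 1.885e+06 rad/s
X_L = ωL = 1450 Ω
Parallel: admittances add. Y = 1/R + 1/(jωL)
Y = (0.00671 − j0.000689) S
|Y| = 0.00675 S → |Z| = 1/|Y| = 148 Ω, ∠Z = −∠Y = 5.86°
I = V/|Z| = 14.2 mA
P = VI cos φ = 2.1 × 0.0142 × cos(5.86°) = 29.6 mW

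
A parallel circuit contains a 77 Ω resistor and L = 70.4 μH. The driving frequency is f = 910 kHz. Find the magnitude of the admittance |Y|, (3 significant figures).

ω = 2πf = 5.718e+06 rad/s
X_L = ωL = 403 Ω
Parallel: admittances add. Y = 1/R + 1/(jωL)
Y = (0.0130 − j0.00248) S
|Y| = 0.0132 S → |Z| = 1/|Y| = 75.6 Ω, ∠Z = −∠Y = 10.8°

13.2 mS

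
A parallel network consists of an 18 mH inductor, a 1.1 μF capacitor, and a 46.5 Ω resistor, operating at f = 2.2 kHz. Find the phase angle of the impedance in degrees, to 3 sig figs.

ω = 2πf = 13820 rad/s
X_L = ωL = 249 Ω
X_C = 1/(ωC) = 65.8 Ω
Parallel: admittances add. Y = 1/R + 1/(jωL) + jωC
Y = (0.0215 + j0.0112) S
|Y| = 0.0242 S → |Z| = 1/|Y| = 41.3 Ω, ∠Z = −∠Y = -27.5°

-27.5°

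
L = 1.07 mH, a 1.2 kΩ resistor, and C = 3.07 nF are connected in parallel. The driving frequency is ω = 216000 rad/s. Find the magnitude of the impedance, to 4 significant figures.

X_L = ωL = 231.1 Ω
X_C = 1/(ωC) = 1508 Ω
Parallel: admittances add. Y = 1/R + 1/(jωL) + jωC
Y = (0.0008333 − j0.003664) S
|Y| = 0.003757 S → |Z| = 1/|Y| = 266.2 Ω, ∠Z = −∠Y = 77.19°

266.2 Ω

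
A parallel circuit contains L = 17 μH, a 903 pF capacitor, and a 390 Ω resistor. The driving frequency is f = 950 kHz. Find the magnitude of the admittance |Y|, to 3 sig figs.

5.15 mS

ω = 2πf = 5.969e+06 rad/s
X_L = ωL = 101 Ω
X_C = 1/(ωC) = 186 Ω
Parallel: admittances add. Y = 1/R + 1/(jωL) + jωC
Y = (0.00256 − j0.00446) S
|Y| = 0.00515 S → |Z| = 1/|Y| = 194 Ω, ∠Z = −∠Y = 60.1°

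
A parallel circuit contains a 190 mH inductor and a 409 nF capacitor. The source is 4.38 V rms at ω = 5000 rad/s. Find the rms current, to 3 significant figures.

4.35 mA

X_L = ωL = 950 Ω
X_C = 1/(ωC) = 489 Ω
Parallel: admittances add. Y = 1/(jωL) + jωC
Y = (0 + j0.000992) S
|Y| = 0.000992 S → |Z| = 1/|Y| = 1010 Ω, ∠Z = −∠Y = -90.0°
I = V/|Z| = 4.38/1010 = 4.35 mA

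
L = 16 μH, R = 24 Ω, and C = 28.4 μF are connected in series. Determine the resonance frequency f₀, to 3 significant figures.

ω₀ = 1/√(LC) = 1/√(1.6e-05 × 2.84e-05) = 46910 rad/s
f₀ = ω₀/(2π) = 7.47 kHz

7.47 kHz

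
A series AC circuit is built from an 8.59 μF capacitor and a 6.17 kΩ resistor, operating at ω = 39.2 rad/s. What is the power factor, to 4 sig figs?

0.9011

X_C = 1/(ωC) = 2970 Ω
Z = 6170 − j2970 Ω
|Z| = √(6170² + 2970²) = 6848 Ω
∠Z = arctan(-2970/6170) = -25.70°
cos φ = cos(-25.70°) = 0.9011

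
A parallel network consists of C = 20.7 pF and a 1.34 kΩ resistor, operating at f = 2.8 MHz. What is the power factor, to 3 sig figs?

ω = 2πf = 1.759e+07 rad/s
X_C = 1/(ωC) = 2750 Ω
Parallel: admittances add. Y = 1/R + jωC
Y = (0.000746 + j0.000364) S
|Y| = 0.000830 S → |Z| = 1/|Y| = 1200 Ω, ∠Z = −∠Y = -26.0°
cos φ = cos(-26.0°) = 0.899

0.899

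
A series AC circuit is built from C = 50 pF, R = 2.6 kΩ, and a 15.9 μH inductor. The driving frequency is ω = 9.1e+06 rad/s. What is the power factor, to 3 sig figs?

0.785

X_L = ωL = 145 Ω
X_C = 1/(ωC) = 2200 Ω
Net reactance X = X_L − X_C = -2050 Ω
Z = 2600 − j2050 Ω
|Z| = √(2600² + 2050²) = 3310 Ω
∠Z = arctan(-2050/2600) = -38.3°
cos φ = cos(-38.3°) = 0.785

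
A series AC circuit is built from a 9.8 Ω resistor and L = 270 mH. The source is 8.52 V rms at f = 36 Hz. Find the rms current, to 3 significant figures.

ω = 2πf = 226.2 rad/s
X_L = ωL = 61.1 Ω
Z = 9.80 + j61.1 Ω
|Z| = √(9.80² + 61.1²) = 61.9 Ω
I = V/|Z| = 8.52/61.9 = 138 mA

138 mA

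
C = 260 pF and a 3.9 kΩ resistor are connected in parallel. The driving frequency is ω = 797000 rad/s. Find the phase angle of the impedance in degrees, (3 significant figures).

-38.9°

X_C = 1/(ωC) = 4830 Ω
Parallel: admittances add. Y = 1/R + jωC
Y = (0.000256 + j0.000207) S
|Y| = 0.000330 S → |Z| = 1/|Y| = 3030 Ω, ∠Z = −∠Y = -38.9°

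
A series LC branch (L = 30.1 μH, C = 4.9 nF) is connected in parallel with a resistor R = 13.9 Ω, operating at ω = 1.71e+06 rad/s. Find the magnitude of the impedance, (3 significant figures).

X_L = ωL = 51.5 Ω
X_C = 1/(ωC) = 119 Ω
Branch 1: Z₁ = R = 13.9 Ω
Branch 2 (series LC): Z₂ = j(X_L − X_C) = −j67.9 Ω
Parallel: Z = Z₁Z₂/(Z₁+Z₂), |Z| = 13.6 Ω, ∠Z = -11.6°

13.6 Ω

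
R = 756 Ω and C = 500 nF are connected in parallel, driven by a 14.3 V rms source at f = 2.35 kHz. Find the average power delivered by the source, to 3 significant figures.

ω = 2πf = 14770 rad/s
X_C = 1/(ωC) = 135 Ω
Parallel: admittances add. Y = 1/R + jωC
Y = (0.00132 + j0.00738) S
|Y| = 0.00750 S → |Z| = 1/|Y| = 133 Ω, ∠Z = −∠Y = -79.8°
I = V/|Z| = 107 mA
P = VI cos φ = 14.3 × 0.107 × cos(-79.8°) = 270 mW

270 mW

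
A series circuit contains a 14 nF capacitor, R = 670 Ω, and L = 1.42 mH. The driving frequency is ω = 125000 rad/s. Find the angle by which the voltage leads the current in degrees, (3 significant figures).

-30.5°

X_L = ωL = 178 Ω
X_C = 1/(ωC) = 571 Ω
Net reactance X = X_L − X_C = -394 Ω
Z = 670 − j394 Ω
|Z| = √(670² + 394²) = 777 Ω
∠Z = arctan(-394/670) = -30.5°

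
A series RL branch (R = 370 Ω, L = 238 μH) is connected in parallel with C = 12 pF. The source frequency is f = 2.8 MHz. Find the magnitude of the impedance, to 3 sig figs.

ω = 2πf = 1.759e+07 rad/s
X_L = ωL = 4190 Ω
X_C = 1/(ωC) = 4740 Ω
Branch 1 (R+jX_L): Z₁ = 370 + j4190 Ω, |Z₁| = 4200 Ω
Branch 2 (−jX_C): Z₂ = −j4740 Ω
Parallel: Z = Z₁Z₂/(Z₁+Z₂), |Z| = 30100 Ω, ∠Z = 51.0°

30100 Ω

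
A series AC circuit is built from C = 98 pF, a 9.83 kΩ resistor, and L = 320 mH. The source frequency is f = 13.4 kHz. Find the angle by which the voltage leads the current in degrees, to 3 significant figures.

ω = 2πf = 84190 rad/s
X_L = ωL = 26900 Ω
X_C = 1/(ωC) = 121000 Ω
Net reactance X = X_L − X_C = -94300 Ω
Z = 9830 − j94300 Ω
|Z| = √(9830² + 94300²) = 94800 Ω
∠Z = arctan(-94300/9830) = -84.0°

-84.0°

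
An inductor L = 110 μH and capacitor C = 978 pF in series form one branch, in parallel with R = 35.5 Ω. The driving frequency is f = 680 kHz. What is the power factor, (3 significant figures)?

0.988

ω = 2πf = 4.273e+06 rad/s
X_L = ωL = 470 Ω
X_C = 1/(ωC) = 239 Ω
Branch 1: Z₁ = R = 35.5 Ω
Branch 2 (series LC): Z₂ = j(X_L − X_C) = j231 Ω
Parallel: Z = Z₁Z₂/(Z₁+Z₂), |Z| = 35.1 Ω, ∠Z = 8.75°
cos φ = cos(8.75°) = 0.988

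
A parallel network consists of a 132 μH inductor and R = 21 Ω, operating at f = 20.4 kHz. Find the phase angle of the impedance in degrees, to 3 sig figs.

51.1°

ω = 2πf = 128200 rad/s
X_L = ωL = 16.9 Ω
Parallel: admittances add. Y = 1/R + 1/(jωL)
Y = (0.0476 − j0.0591) S
|Y| = 0.0759 S → |Z| = 1/|Y| = 13.2 Ω, ∠Z = −∠Y = 51.1°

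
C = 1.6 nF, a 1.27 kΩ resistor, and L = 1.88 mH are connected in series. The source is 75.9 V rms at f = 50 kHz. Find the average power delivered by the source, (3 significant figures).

ω = 2πf = 314200 rad/s
X_L = ωL = 591 Ω
X_C = 1/(ωC) = 1990 Ω
Net reactance X = X_L − X_C = -1400 Ω
Z = 1270 − j1400 Ω
|Z| = √(1270² + 1400²) = 1890 Ω
∠Z = arctan(-1400/1270) = -47.8°
I = V/|Z| = 40.2 mA
P = VI cos φ = 75.9 × 0.0402 × cos(-47.8°) = 2.05 W

2.05 W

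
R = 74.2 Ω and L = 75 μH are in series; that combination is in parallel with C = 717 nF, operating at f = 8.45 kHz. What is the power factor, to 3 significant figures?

ω = 2πf = 53090 rad/s
X_L = ωL = 3.98 Ω
X_C = 1/(ωC) = 26.3 Ω
Branch 1 (R+jX_L): Z₁ = 74.2 + j3.98 Ω, |Z₁| = 74.3 Ω
Branch 2 (−jX_C): Z₂ = −j26.3 Ω
Parallel: Z = Z₁Z₂/(Z₁+Z₂), |Z| = 25.2 Ω, ∠Z = -70.2°
cos φ = cos(-70.2°) = 0.339

0.339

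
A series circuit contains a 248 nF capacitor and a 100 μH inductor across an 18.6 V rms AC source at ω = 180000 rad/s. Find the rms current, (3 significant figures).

X_L = ωL = 18.0 Ω
X_C = 1/(ωC) = 22.4 Ω
Net reactance X = X_L − X_C = -4.40 Ω
Z = − j4.40 Ω
|Z| = √(0² + 4.40²) = 4.40 Ω
I = V/|Z| = 18.6/4.40 = 4.23 A

4.23 A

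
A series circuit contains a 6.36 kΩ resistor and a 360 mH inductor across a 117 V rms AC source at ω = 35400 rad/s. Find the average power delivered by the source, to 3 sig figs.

X_L = ωL = 12700 Ω
Z = 6360 + j12700 Ω
|Z| = √(6360² + 12700²) = 14200 Ω
∠Z = arctan(12700/6360) = 63.5°
I = V/|Z| = 8.21 mA
P = VI cos φ = 117 × 0.00821 × cos(63.5°) = 429 mW

429 mW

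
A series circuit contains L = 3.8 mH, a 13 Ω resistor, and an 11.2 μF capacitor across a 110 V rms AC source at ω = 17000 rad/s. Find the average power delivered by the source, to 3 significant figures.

X_L = ωL = 64.6 Ω
X_C = 1/(ωC) = 5.25 Ω
Net reactance X = X_L − X_C = 59.3 Ω
Z = 13.0 + j59.3 Ω
|Z| = √(13.0² + 59.3²) = 60.8 Ω
∠Z = arctan(59.3/13.0) = 77.6°
I = V/|Z| = 1.81 A
P = VI cos φ = 110 × 1.81 × cos(77.6°) = 42.6 W

42.6 W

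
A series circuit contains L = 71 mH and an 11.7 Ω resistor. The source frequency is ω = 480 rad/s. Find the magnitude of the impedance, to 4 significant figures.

36.03 Ω

X_L = ωL = 34.08 Ω
Z = 11.70 + j34.08 Ω
|Z| = √(11.70² + 34.08²) = 36.03 Ω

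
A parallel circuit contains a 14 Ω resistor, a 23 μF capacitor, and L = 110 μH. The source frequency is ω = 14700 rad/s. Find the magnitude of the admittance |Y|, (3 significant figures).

X_L = ωL = 1.62 Ω
X_C = 1/(ωC) = 2.96 Ω
Parallel: admittances add. Y = 1/R + 1/(jωL) + jωC
Y = (0.0714 − j0.280) S
|Y| = 0.289 S → |Z| = 1/|Y| = 3.46 Ω, ∠Z = −∠Y = 75.7°

289 mS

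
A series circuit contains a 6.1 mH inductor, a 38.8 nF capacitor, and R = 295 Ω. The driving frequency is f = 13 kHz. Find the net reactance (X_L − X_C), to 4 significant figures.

ω = 2πf = 81680 rad/s
X_L = ωL = 498.3 Ω
X_C = 1/(ωC) = 315.5 Ω
X = 498.3 − 315.5 = 182.7 Ω

182.7 Ω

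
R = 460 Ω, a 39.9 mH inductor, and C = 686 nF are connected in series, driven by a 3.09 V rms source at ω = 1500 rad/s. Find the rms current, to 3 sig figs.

3.03 mA

X_L = ωL = 59.8 Ω
X_C = 1/(ωC) = 972 Ω
Net reactance X = X_L − X_C = -912 Ω
Z = 460 − j912 Ω
|Z| = √(460² + 912²) = 1020 Ω
I = V/|Z| = 3.09/1020 = 3.03 mA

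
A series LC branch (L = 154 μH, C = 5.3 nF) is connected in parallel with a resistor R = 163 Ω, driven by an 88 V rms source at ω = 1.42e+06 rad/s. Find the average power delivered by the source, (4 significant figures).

X_L = ωL = 218.7 Ω
X_C = 1/(ωC) = 132.9 Ω
Branch 1: Z₁ = R = 163.0 Ω
Branch 2 (series LC): Z₂ = j(X_L − X_C) = j85.81 Ω
Parallel: Z = Z₁Z₂/(Z₁+Z₂), |Z| = 75.93 Ω, ∠Z = 62.24°
I = V/|Z| = 1.159 A
P = VI cos φ = 88 × 1.159 × cos(62.24°) = 47.51 W

47.51 W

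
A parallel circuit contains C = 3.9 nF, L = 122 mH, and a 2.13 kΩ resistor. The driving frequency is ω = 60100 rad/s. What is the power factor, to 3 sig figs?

0.979

X_L = ωL = 7330 Ω
X_C = 1/(ωC) = 4270 Ω
Parallel: admittances add. Y = 1/R + 1/(jωL) + jωC
Y = (0.000469 + j9.8e-05) S
|Y| = 0.000480 S → |Z| = 1/|Y| = 2090 Ω, ∠Z = −∠Y = -11.8°
cos φ = cos(-11.8°) = 0.979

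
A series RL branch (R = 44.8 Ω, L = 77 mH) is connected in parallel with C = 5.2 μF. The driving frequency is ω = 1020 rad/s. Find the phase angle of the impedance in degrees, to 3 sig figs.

X_L = ωL = 78.5 Ω
X_C = 1/(ωC) = 189 Ω
Branch 1 (R+jX_L): Z₁ = 44.8 + j78.5 Ω, |Z₁| = 90.4 Ω
Branch 2 (−jX_C): Z₂ = −j189 Ω
Parallel: Z = Z₁Z₂/(Z₁+Z₂), |Z| = 144 Ω, ∠Z = 38.1°

38.1°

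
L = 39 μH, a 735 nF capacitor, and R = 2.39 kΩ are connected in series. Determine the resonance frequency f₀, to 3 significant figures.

ω₀ = 1/√(LC) = 1/√(3.9e-05 × 7.35e-07) = 186800 rad/s
f₀ = ω₀/(2π) = 29.7 kHz

29.7 kHz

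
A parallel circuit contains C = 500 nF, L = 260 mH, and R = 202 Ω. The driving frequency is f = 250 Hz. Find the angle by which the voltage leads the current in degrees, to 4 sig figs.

ω = 2πf = 1571 rad/s
X_L = ωL = 408.4 Ω
X_C = 1/(ωC) = 1273 Ω
Parallel: admittances add. Y = 1/R + 1/(jωL) + jωC
Y = (0.004950 − j0.001663) S
|Y| = 0.005222 S → |Z| = 1/|Y| = 191.5 Ω, ∠Z = −∠Y = 18.57°

18.57°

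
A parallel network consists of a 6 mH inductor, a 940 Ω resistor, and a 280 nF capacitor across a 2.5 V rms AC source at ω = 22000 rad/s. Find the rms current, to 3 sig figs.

4.43 mA

X_L = ωL = 132 Ω
X_C = 1/(ωC) = 162 Ω
Parallel: admittances add. Y = 1/R + 1/(jωL) + jωC
Y = (0.00106 − j0.00142) S
|Y| = 0.00177 S → |Z| = 1/|Y| = 565 Ω, ∠Z = −∠Y = 53.1°
I = V/|Z| = 2.5/565 = 4.43 mA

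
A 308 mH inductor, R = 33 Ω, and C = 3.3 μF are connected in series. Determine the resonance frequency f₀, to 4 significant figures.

ω₀ = 1/√(LC) = 1/√(0.308 × 3.3e-06) = 991.9 rad/s
f₀ = ω₀/(2π) = 157.9 Hz

157.9 Hz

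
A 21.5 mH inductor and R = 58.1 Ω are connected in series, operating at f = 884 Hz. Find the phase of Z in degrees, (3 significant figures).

64.1°

ω = 2πf = 5554 rad/s
X_L = ωL = 119 Ω
Z = 58.1 + j119 Ω
|Z| = √(58.1² + 119²) = 133 Ω
∠Z = arctan(119/58.1) = 64.1°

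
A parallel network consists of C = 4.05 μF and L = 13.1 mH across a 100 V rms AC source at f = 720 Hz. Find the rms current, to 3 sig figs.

ω = 2πf = 4524 rad/s
X_L = ωL = 59.3 Ω
X_C = 1/(ωC) = 54.6 Ω
Parallel: admittances add. Y = 1/(jωL) + jωC
Y = (0 + j0.00145) S
|Y| = 0.00145 S → |Z| = 1/|Y| = 691 Ω, ∠Z = −∠Y = -90.0°
I = V/|Z| = 100/691 = 145 mA

145 mA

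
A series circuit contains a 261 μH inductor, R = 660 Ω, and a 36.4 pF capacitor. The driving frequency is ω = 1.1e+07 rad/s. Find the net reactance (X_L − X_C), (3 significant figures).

X_L = ωL = 2870 Ω
X_C = 1/(ωC) = 2500 Ω
X = 2870 − 2500 = 373 Ω

373 Ω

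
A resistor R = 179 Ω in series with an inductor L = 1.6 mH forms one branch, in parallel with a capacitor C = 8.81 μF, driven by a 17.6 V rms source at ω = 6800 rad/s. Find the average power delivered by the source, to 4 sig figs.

X_L = ωL = 10.88 Ω
X_C = 1/(ωC) = 16.69 Ω
Branch 1 (R+jX_L): Z₁ = 179.0 + j10.88 Ω, |Z₁| = 179.3 Ω
Branch 2 (−jX_C): Z₂ = −j16.69 Ω
Parallel: Z = Z₁Z₂/(Z₁+Z₂), |Z| = 16.71 Ω, ∠Z = -84.66°
I = V/|Z| = 1.053 A
P = VI cos φ = 17.6 × 1.053 × cos(-84.66°) = 1.724 W

1.724 W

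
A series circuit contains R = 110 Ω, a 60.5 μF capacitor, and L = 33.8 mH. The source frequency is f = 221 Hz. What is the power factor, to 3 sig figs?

0.953

ω = 2πf = 1389 rad/s
X_L = ωL = 46.9 Ω
X_C = 1/(ωC) = 11.9 Ω
Net reactance X = X_L − X_C = 35.0 Ω
Z = 110 + j35.0 Ω
|Z| = √(110² + 35.0²) = 115 Ω
∠Z = arctan(35.0/110) = 17.7°
cos φ = cos(17.7°) = 0.953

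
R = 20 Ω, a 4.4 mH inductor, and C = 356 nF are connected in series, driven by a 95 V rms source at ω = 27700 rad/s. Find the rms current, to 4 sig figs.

X_L = ωL = 121.9 Ω
X_C = 1/(ωC) = 101.4 Ω
Net reactance X = X_L − X_C = 20.47 Ω
Z = 20.00 + j20.47 Ω
|Z| = √(20.00² + 20.47²) = 28.62 Ω
I = V/|Z| = 95/28.62 = 3.319 A

3.319 A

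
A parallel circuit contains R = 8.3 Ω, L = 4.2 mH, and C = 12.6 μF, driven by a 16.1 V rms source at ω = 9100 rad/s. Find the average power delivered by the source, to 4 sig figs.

31.23 W

X_L = ωL = 38.22 Ω
X_C = 1/(ωC) = 8.721 Ω
Parallel: admittances add. Y = 1/R + 1/(jωL) + jωC
Y = (0.1205 + j0.08850) S
|Y| = 0.1495 S → |Z| = 1/|Y| = 6.689 Ω, ∠Z = −∠Y = -36.30°
I = V/|Z| = 2.407 A
P = VI cos φ = 16.1 × 2.407 × cos(-36.30°) = 31.23 W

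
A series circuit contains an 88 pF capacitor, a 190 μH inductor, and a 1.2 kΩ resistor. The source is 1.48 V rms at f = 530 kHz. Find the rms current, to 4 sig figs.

ω = 2πf = 3.33e+06 rad/s
X_L = ωL = 632.7 Ω
X_C = 1/(ωC) = 3412 Ω
Net reactance X = X_L − X_C = -2780 Ω
Z = 1200 − j2780 Ω
|Z| = √(1200² + 2780²) = 3028 Ω
I = V/|Z| = 1.48/3028 = 488.8 μA

488.8 μA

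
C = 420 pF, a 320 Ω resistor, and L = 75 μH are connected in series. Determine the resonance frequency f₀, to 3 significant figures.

897 kHz

ω₀ = 1/√(LC) = 1/√(7.5e-05 × 4.2e-10) = 5.634e+06 rad/s
f₀ = ω₀/(2π) = 897 kHz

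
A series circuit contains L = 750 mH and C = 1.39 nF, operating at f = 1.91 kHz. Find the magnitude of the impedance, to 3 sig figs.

ω = 2πf = 12000 rad/s
X_L = ωL = 9000 Ω
X_C = 1/(ωC) = 59900 Ω
Net reactance X = X_L − X_C = -50900 Ω
Z = − j50900 Ω
|Z| = √(0² + 50900²) = 50900 Ω

50900 Ω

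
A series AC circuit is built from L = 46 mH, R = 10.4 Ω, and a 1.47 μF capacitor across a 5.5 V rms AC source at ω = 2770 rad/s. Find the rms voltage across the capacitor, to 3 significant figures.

11.4 V

X_L = ωL = 127 Ω
X_C = 1/(ωC) = 246 Ω
Net reactance X = X_L − X_C = -118 Ω
Z = 10.4 − j118 Ω
|Z| = √(10.4² + 118²) = 119 Ω
I = V/|Z| = 46.4 mA
V_C = I·|Z_C| = 0.0464 × 246 = 11.4 V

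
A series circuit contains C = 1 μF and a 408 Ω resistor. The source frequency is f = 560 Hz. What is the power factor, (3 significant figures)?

ω = 2πf = 3519 rad/s
X_C = 1/(ωC) = 284 Ω
Z = 408 − j284 Ω
|Z| = √(408² + 284²) = 497 Ω
∠Z = arctan(-284/408) = -34.9°
cos φ = cos(-34.9°) = 0.821

0.821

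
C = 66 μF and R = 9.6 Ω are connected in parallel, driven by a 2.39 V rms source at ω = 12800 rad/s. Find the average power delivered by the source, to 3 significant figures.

595 mW

X_C = 1/(ωC) = 1.18 Ω
Parallel: admittances add. Y = 1/R + jωC
Y = (0.104 + j0.845) S
|Y| = 0.851 S → |Z| = 1/|Y| = 1.17 Ω, ∠Z = −∠Y = -83.0°
I = V/|Z| = 2.03 A
P = VI cos φ = 2.39 × 2.03 × cos(-83.0°) = 595 mW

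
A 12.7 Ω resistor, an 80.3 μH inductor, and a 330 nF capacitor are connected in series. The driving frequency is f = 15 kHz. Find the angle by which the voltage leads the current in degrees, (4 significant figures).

-62.68°

ω = 2πf = 94250 rad/s
X_L = ωL = 7.568 Ω
X_C = 1/(ωC) = 32.15 Ω
Net reactance X = X_L − X_C = -24.58 Ω
Z = 12.70 − j24.58 Ω
|Z| = √(12.70² + 24.58²) = 27.67 Ω
∠Z = arctan(-24.58/12.70) = -62.68°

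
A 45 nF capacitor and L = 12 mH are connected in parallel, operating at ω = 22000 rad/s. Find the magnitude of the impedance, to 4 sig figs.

X_L = ωL = 264.0 Ω
X_C = 1/(ωC) = 1010 Ω
Parallel: admittances add. Y = 1/(jωL) + jωC
Y = (0 − j0.002798) S
|Y| = 0.002798 S → |Z| = 1/|Y| = 357.4 Ω, ∠Z = −∠Y = 90.00°

357.4 Ω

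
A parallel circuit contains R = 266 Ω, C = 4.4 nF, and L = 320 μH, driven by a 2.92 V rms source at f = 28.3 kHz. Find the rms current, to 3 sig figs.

50.2 mA

ω = 2πf = 177800 rad/s
X_L = ωL = 56.9 Ω
X_C = 1/(ωC) = 1280 Ω
Parallel: admittances add. Y = 1/R + 1/(jωL) + jωC
Y = (0.00376 − j0.0168) S
|Y| = 0.0172 S → |Z| = 1/|Y| = 58.1 Ω, ∠Z = −∠Y = 77.4°
I = V/|Z| = 2.92/58.1 = 50.2 mA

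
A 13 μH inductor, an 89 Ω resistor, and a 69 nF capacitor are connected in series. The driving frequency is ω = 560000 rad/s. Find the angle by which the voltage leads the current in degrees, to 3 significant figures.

-11.8°

X_L = ωL = 7.28 Ω
X_C = 1/(ωC) = 25.9 Ω
Net reactance X = X_L − X_C = -18.6 Ω
Z = 89.0 − j18.6 Ω
|Z| = √(89.0² + 18.6²) = 90.9 Ω
∠Z = arctan(-18.6/89.0) = -11.8°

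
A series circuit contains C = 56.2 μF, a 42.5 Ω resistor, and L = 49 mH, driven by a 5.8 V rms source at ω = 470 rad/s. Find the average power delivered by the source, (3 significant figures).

X_L = ωL = 23.0 Ω
X_C = 1/(ωC) = 37.9 Ω
Net reactance X = X_L − X_C = -14.8 Ω
Z = 42.5 − j14.8 Ω
|Z| = √(42.5² + 14.8²) = 45.0 Ω
∠Z = arctan(-14.8/42.5) = -19.2°
I = V/|Z| = 129 mA
P = VI cos φ = 5.8 × 0.129 × cos(-19.2°) = 706 mW

706 mW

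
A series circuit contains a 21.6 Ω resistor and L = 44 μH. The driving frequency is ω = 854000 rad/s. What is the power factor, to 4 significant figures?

0.4984

X_L = ωL = 37.58 Ω
Z = 21.60 + j37.58 Ω
|Z| = √(21.60² + 37.58²) = 43.34 Ω
∠Z = arctan(37.58/21.60) = 60.11°
cos φ = cos(60.11°) = 0.4984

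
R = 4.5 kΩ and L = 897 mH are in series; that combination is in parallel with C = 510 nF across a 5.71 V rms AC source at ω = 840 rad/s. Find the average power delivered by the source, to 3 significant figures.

7.05 mW

X_L = ωL = 753 Ω
X_C = 1/(ωC) = 2330 Ω
Branch 1 (R+jX_L): Z₁ = 4500 + j753 Ω, |Z₁| = 4560 Ω
Branch 2 (−jX_C): Z₂ = −j2330 Ω
Parallel: Z = Z₁Z₂/(Z₁+Z₂), |Z| = 2230 Ω, ∠Z = -61.1°
I = V/|Z| = 2.56 mA
P = VI cos φ = 5.71 × 0.00256 × cos(-61.1°) = 7.05 mW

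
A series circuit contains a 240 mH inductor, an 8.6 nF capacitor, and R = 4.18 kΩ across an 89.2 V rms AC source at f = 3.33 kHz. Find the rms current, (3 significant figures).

ω = 2πf = 20920 rad/s
X_L = ωL = 5020 Ω
X_C = 1/(ωC) = 5560 Ω
Net reactance X = X_L − X_C = -536 Ω
Z = 4180 − j536 Ω
|Z| = √(4180² + 536²) = 4210 Ω
I = V/|Z| = 89.2/4210 = 21.2 mA

21.2 mA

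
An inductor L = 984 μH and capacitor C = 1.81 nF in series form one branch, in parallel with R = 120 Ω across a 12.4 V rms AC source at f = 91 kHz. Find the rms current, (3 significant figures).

ω = 2πf = 571800 rad/s
X_L = ωL = 563 Ω
X_C = 1/(ωC) = 966 Ω
Branch 1: Z₁ = R = 120 Ω
Branch 2 (series LC): Z₂ = j(X_L − X_C) = −j404 Ω
Parallel: Z = Z₁Z₂/(Z₁+Z₂), |Z| = 115 Ω, ∠Z = -16.6°
I = V/|Z| = 12.4/115 = 108 mA

108 mA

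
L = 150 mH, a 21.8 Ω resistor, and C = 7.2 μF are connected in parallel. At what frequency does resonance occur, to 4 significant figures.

ω₀ = 1/√(LC) = 1/√(0.15 × 7.2e-06) = 962.3 rad/s
f₀ = ω₀/(2π) = 153.1 Hz

153.1 Hz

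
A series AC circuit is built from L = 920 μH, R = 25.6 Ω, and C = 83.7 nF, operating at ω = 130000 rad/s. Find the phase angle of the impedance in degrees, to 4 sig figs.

47.25°

X_L = ωL = 119.6 Ω
X_C = 1/(ωC) = 91.90 Ω
Net reactance X = X_L − X_C = 27.70 Ω
Z = 25.60 + j27.70 Ω
|Z| = √(25.60² + 27.70²) = 37.72 Ω
∠Z = arctan(27.70/25.60) = 47.25°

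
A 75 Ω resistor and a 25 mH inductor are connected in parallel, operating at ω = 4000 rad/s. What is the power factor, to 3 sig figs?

X_L = ωL = 100 Ω
Parallel: admittances add. Y = 1/R + 1/(jωL)
Y = (0.0133 − j0.0100) S
|Y| = 0.0167 S → |Z| = 1/|Y| = 60.0 Ω, ∠Z = −∠Y = 36.9°
cos φ = cos(36.9°) = 0.800

0.800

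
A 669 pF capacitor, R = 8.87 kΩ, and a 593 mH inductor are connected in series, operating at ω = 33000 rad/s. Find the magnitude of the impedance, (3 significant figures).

X_L = ωL = 19600 Ω
X_C = 1/(ωC) = 45300 Ω
Net reactance X = X_L − X_C = -25700 Ω
Z = 8870 − j25700 Ω
|Z| = √(8870² + 25700²) = 27200 Ω

27200 Ω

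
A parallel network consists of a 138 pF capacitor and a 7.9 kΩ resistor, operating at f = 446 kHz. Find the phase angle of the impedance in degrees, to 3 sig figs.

-71.9°

ω = 2πf = 2.802e+06 rad/s
X_C = 1/(ωC) = 2590 Ω
Parallel: admittances add. Y = 1/R + jωC
Y = (0.000127 + j0.000387) S
|Y| = 0.000407 S → |Z| = 1/|Y| = 2460 Ω, ∠Z = −∠Y = -71.9°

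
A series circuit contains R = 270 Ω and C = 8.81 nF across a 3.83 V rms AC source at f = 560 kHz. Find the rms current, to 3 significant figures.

ω = 2πf = 3.519e+06 rad/s
X_C = 1/(ωC) = 32.3 Ω
Z = 270 − j32.3 Ω
|Z| = √(270² + 32.3²) = 272 Ω
I = V/|Z| = 3.83/272 = 14.1 mA

14.1 mA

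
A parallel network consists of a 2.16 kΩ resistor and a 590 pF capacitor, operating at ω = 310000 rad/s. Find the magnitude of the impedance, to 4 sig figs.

2009 Ω

X_C = 1/(ωC) = 5467 Ω
Parallel: admittances add. Y = 1/R + jωC
Y = (0.0004630 + j0.0001829) S
|Y| = 0.0004978 S → |Z| = 1/|Y| = 2009 Ω, ∠Z = −∠Y = -21.56°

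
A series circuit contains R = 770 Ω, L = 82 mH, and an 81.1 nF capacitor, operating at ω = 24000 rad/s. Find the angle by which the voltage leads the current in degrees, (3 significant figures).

X_L = ωL = 1970 Ω
X_C = 1/(ωC) = 514 Ω
Net reactance X = X_L − X_C = 1450 Ω
Z = 770 + j1450 Ω
|Z| = √(770² + 1450²) = 1650 Ω
∠Z = arctan(1450/770) = 62.1°

62.1°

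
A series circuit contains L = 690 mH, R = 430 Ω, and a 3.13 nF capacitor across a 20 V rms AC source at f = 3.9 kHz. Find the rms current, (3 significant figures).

ω = 2πf = 24500 rad/s
X_L = ωL = 16900 Ω
X_C = 1/(ωC) = 13000 Ω
Net reactance X = X_L − X_C = 3870 Ω
Z = 430 + j3870 Ω
|Z| = √(430² + 3870²) = 3890 Ω
I = V/|Z| = 20/3890 = 5.14 mA

5.14 mA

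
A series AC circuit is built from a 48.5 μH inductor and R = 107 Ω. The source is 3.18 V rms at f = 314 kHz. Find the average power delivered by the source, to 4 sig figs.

ω = 2πf = 1.973e+06 rad/s
X_L = ωL = 95.69 Ω
Z = 107.0 + j95.69 Ω
|Z| = √(107.0² + 95.69²) = 143.5 Ω
∠Z = arctan(95.69/107.0) = 41.81°
I = V/|Z| = 22.15 mA
P = VI cos φ = 3.18 × 0.02215 × cos(41.81°) = 52.51 mW

52.51 mW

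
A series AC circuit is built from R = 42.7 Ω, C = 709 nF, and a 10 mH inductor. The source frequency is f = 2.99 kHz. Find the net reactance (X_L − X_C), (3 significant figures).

113 Ω

ω = 2πf = 18790 rad/s
X_L = ωL = 188 Ω
X_C = 1/(ωC) = 75.1 Ω
X = 188 − 75.1 = 113 Ω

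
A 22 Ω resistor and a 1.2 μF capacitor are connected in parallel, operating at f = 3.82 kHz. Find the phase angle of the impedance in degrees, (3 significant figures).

ω = 2πf = 24000 rad/s
X_C = 1/(ωC) = 34.7 Ω
Parallel: admittances add. Y = 1/R + jωC
Y = (0.0455 + j0.0288) S
|Y| = 0.0538 S → |Z| = 1/|Y| = 18.6 Ω, ∠Z = −∠Y = -32.4°

-32.4°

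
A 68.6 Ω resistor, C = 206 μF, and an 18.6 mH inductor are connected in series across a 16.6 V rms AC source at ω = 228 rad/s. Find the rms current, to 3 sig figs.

X_L = ωL = 4.24 Ω
X_C = 1/(ωC) = 21.3 Ω
Net reactance X = X_L − X_C = -17.1 Ω
Z = 68.6 − j17.1 Ω
|Z| = √(68.6² + 17.1²) = 70.7 Ω
I = V/|Z| = 16.6/70.7 = 235 mA

235 mA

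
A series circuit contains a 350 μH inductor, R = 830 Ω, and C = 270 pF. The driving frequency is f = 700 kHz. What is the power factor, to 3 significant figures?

ω = 2πf = 4.398e+06 rad/s
X_L = ωL = 1540 Ω
X_C = 1/(ωC) = 842 Ω
Net reactance X = X_L − X_C = 697 Ω
Z = 830 + j697 Ω
|Z| = √(830² + 697²) = 1080 Ω
∠Z = arctan(697/830) = 40.0°
cos φ = cos(40.0°) = 0.766

0.766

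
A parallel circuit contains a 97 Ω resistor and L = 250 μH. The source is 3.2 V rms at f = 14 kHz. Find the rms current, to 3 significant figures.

ω = 2πf = 87960 rad/s
X_L = ωL = 22.0 Ω
Parallel: admittances add. Y = 1/R + 1/(jωL)
Y = (0.0103 − j0.0455) S
|Y| = 0.0466 S → |Z| = 1/|Y| = 21.4 Ω, ∠Z = −∠Y = 77.2°
I = V/|Z| = 3.2/21.4 = 149 mA

149 mA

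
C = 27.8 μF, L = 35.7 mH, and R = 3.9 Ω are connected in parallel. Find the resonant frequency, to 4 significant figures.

ω₀ = 1/√(LC) = 1/√(0.0357 × 2.78e-05) = 1004 rad/s
f₀ = ω₀/(2π) = 159.8 Hz

159.8 Hz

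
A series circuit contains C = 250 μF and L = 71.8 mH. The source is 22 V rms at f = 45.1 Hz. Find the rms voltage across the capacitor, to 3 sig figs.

ω = 2πf = 283.4 rad/s
X_L = ωL = 20.3 Ω
X_C = 1/(ωC) = 14.1 Ω
Net reactance X = X_L − X_C = 6.23 Ω
Z = j6.23 Ω
|Z| = √(0² + 6.23²) = 6.23 Ω
I = V/|Z| = 3.53 A
V_C = I·|Z_C| = 3.53 × 14.1 = 49.8 V

49.8 V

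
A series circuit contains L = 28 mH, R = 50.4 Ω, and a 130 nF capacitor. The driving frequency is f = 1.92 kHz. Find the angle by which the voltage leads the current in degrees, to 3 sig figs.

-80.5°

ω = 2πf = 12060 rad/s
X_L = ωL = 338 Ω
X_C = 1/(ωC) = 638 Ω
Net reactance X = X_L − X_C = -300 Ω
Z = 50.4 − j300 Ω
|Z| = √(50.4² + 300²) = 304 Ω
∠Z = arctan(-300/50.4) = -80.5°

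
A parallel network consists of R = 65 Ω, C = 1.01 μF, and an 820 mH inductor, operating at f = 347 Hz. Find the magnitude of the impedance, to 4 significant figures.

ω = 2πf = 2180 rad/s
X_L = ωL = 1788 Ω
X_C = 1/(ωC) = 454.1 Ω
Parallel: admittances add. Y = 1/R + 1/(jωL) + jωC
Y = (0.01538 + j0.001643) S
|Y| = 0.01547 S → |Z| = 1/|Y| = 64.63 Ω, ∠Z = −∠Y = -6.095°

64.63 Ω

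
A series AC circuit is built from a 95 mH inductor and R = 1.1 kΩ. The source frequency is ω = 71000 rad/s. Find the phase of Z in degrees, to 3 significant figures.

80.7°

X_L = ωL = 6740 Ω
Z = 1100 + j6740 Ω
|Z| = √(1100² + 6740²) = 6830 Ω
∠Z = arctan(6740/1100) = 80.7°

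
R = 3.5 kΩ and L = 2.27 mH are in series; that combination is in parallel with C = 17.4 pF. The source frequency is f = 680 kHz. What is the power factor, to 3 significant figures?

ω = 2πf = 4.273e+06 rad/s
X_L = ωL = 9700 Ω
X_C = 1/(ωC) = 13500 Ω
Branch 1 (R+jX_L): Z₁ = 3500 + j9700 Ω, |Z₁| = 10300 Ω
Branch 2 (−jX_C): Z₂ = −j13500 Ω
Parallel: Z = Z₁Z₂/(Z₁+Z₂), |Z| = 27000 Ω, ∠Z = 27.2°
cos φ = cos(27.2°) = 0.890

0.890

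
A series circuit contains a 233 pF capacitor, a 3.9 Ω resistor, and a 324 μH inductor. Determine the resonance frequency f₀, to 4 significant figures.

ω₀ = 1/√(LC) = 1/√(0.000324 × 2.33e-10) = 3.64e+06 rad/s
f₀ = ω₀/(2π) = 579.3 kHz

579.3 kHz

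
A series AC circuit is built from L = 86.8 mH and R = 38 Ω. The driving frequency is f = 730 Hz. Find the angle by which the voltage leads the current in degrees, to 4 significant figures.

ω = 2πf = 4587 rad/s
X_L = ωL = 398.1 Ω
Z = 38.00 + j398.1 Ω
|Z| = √(38.00² + 398.1²) = 399.9 Ω
∠Z = arctan(398.1/38.00) = 84.55°

84.55°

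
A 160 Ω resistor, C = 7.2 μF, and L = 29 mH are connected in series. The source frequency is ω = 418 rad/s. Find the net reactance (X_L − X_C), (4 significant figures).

-320.1 Ω

X_L = ωL = 12.12 Ω
X_C = 1/(ωC) = 332.3 Ω
X = 12.12 − 332.3 = -320.1 Ω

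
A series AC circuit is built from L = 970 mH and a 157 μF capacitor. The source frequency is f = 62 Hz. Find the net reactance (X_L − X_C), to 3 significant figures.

ω = 2πf = 389.6 rad/s
X_L = ωL = 378 Ω
X_C = 1/(ωC) = 16.4 Ω
X = 378 − 16.4 = 362 Ω

362 Ω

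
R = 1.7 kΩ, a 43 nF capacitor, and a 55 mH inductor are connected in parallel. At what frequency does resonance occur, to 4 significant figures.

ω₀ = 1/√(LC) = 1/√(0.055 × 4.3e-08) = 20560 rad/s
f₀ = ω₀/(2π) = 3.273 kHz

3.273 kHz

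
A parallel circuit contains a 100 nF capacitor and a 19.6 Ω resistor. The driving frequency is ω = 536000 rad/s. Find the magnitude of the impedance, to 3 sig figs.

13.5 Ω

X_C = 1/(ωC) = 18.7 Ω
Parallel: admittances add. Y = 1/R + jωC
Y = (0.0510 + j0.0536) S
|Y| = 0.0740 S → |Z| = 1/|Y| = 13.5 Ω, ∠Z = −∠Y = -46.4°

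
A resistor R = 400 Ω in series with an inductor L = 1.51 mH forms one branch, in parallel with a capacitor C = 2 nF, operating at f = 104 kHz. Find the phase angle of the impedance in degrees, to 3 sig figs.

ω = 2πf = 653500 rad/s
X_L = ωL = 987 Ω
X_C = 1/(ωC) = 765 Ω
Branch 1 (R+jX_L): Z₁ = 400 + j987 Ω, |Z₁| = 1060 Ω
Branch 2 (−jX_C): Z₂ = −j765 Ω
Parallel: Z = Z₁Z₂/(Z₁+Z₂), |Z| = 1780 Ω, ∠Z = -51.0°

-51.0°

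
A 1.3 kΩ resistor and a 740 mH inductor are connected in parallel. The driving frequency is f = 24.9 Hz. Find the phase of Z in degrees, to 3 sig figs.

84.9°

ω = 2πf = 156.5 rad/s
X_L = ωL = 116 Ω
Parallel: admittances add. Y = 1/R + 1/(jωL)
Y = (0.000769 − j0.00864) S
|Y| = 0.00867 S → |Z| = 1/|Y| = 115 Ω, ∠Z = −∠Y = 84.9°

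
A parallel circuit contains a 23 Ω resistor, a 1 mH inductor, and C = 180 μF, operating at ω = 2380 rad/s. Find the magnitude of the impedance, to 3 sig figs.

22.6 Ω

X_L = ωL = 2.38 Ω
X_C = 1/(ωC) = 2.33 Ω
Parallel: admittances add. Y = 1/R + 1/(jωL) + jωC
Y = (0.0435 + j0.00823) S
|Y| = 0.0443 S → |Z| = 1/|Y| = 22.6 Ω, ∠Z = −∠Y = -10.7°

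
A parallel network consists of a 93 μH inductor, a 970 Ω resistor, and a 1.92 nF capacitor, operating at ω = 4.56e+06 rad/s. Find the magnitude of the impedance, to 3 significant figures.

X_L = ωL = 424 Ω
X_C = 1/(ωC) = 114 Ω
Parallel: admittances add. Y = 1/R + 1/(jωL) + jωC
Y = (0.00103 + j0.00640) S
|Y| = 0.00648 S → |Z| = 1/|Y| = 154 Ω, ∠Z = −∠Y = -80.8°

154 Ω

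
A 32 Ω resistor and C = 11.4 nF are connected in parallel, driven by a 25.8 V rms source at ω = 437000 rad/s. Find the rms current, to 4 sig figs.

X_C = 1/(ωC) = 200.7 Ω
Parallel: admittances add. Y = 1/R + jωC
Y = (0.03125 + j0.004982) S
|Y| = 0.03164 S → |Z| = 1/|Y| = 31.60 Ω, ∠Z = −∠Y = -9.058°
I = V/|Z| = 25.8/31.60 = 816.4 mA

816.4 mA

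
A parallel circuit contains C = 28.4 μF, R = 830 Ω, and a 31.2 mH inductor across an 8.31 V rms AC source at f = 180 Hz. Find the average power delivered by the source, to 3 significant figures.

ω = 2πf = 1131 rad/s
X_L = ωL = 35.3 Ω
X_C = 1/(ωC) = 31.1 Ω
Parallel: admittances add. Y = 1/R + 1/(jωL) + jωC
Y = (0.00120 + j0.00378) S
|Y| = 0.00397 S → |Z| = 1/|Y| = 252 Ω, ∠Z = −∠Y = -72.3°
I = V/|Z| = 33.0 mA
P = VI cos φ = 8.31 × 0.0330 × cos(-72.3°) = 83.2 mW

83.2 mW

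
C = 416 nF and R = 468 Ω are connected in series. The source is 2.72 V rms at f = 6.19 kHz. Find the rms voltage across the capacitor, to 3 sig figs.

0.356 V

ω = 2πf = 38890 rad/s
X_C = 1/(ωC) = 61.8 Ω
Z = 468 − j61.8 Ω
|Z| = √(468² + 61.8²) = 472 Ω
I = V/|Z| = 5.76 mA
V_C = I·|Z_C| = 0.00576 × 61.8 = 0.356 V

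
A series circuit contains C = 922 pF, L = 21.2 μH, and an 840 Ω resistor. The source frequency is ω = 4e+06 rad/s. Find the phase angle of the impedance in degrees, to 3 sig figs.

-12.5°

X_L = ωL = 84.8 Ω
X_C = 1/(ωC) = 271 Ω
Net reactance X = X_L − X_C = -186 Ω
Z = 840 − j186 Ω
|Z| = √(840² + 186²) = 860 Ω
∠Z = arctan(-186/840) = -12.5°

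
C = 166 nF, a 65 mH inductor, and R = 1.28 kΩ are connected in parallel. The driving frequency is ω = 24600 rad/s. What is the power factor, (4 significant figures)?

0.2204

X_L = ωL = 1599 Ω
X_C = 1/(ωC) = 244.9 Ω
Parallel: admittances add. Y = 1/R + 1/(jωL) + jωC
Y = (0.0007813 + j0.003458) S
|Y| = 0.003545 S → |Z| = 1/|Y| = 282.1 Ω, ∠Z = −∠Y = -77.27°
cos φ = cos(-77.27°) = 0.2204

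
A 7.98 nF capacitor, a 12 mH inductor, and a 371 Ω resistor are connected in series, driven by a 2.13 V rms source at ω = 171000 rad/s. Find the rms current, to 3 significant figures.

X_L = ωL = 2050 Ω
X_C = 1/(ωC) = 733 Ω
Net reactance X = X_L − X_C = 1320 Ω
Z = 371 + j1320 Ω
|Z| = √(371² + 1320²) = 1370 Ω
I = V/|Z| = 2.13/1370 = 1.55 mA

1.55 mA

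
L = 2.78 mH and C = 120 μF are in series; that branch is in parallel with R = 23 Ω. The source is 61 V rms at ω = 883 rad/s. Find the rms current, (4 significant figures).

9.129 A

X_L = ωL = 2.455 Ω
X_C = 1/(ωC) = 9.438 Ω
Branch 1: Z₁ = R = 23.00 Ω
Branch 2 (series LC): Z₂ = j(X_L − X_C) = −j6.983 Ω
Parallel: Z = Z₁Z₂/(Z₁+Z₂), |Z| = 6.682 Ω, ∠Z = -73.11°
I = V/|Z| = 61/6.682 = 9.129 A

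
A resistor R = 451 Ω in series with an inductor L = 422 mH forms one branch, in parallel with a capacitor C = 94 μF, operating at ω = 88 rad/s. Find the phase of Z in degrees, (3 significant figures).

X_L = ωL = 37.1 Ω
X_C = 1/(ωC) = 121 Ω
Branch 1 (R+jX_L): Z₁ = 451 + j37.1 Ω, |Z₁| = 453 Ω
Branch 2 (−jX_C): Z₂ = −j121 Ω
Parallel: Z = Z₁Z₂/(Z₁+Z₂), |Z| = 119 Ω, ∠Z = -74.8°

-74.8°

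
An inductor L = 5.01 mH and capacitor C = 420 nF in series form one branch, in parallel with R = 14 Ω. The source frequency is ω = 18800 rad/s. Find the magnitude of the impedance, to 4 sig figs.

X_L = ωL = 94.19 Ω
X_C = 1/(ωC) = 126.6 Ω
Branch 1: Z₁ = R = 14.00 Ω
Branch 2 (series LC): Z₂ = j(X_L − X_C) = −j32.46 Ω
Parallel: Z = Z₁Z₂/(Z₁+Z₂), |Z| = 12.86 Ω, ∠Z = -23.33°

12.86 Ω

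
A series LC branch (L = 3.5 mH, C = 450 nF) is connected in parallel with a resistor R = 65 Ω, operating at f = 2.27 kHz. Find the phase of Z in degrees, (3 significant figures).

ω = 2πf = 14260 rad/s
X_L = ωL = 49.9 Ω
X_C = 1/(ωC) = 156 Ω
Branch 1: Z₁ = R = 65.0 Ω
Branch 2 (series LC): Z₂ = j(X_L − X_C) = −j106 Ω
Parallel: Z = Z₁Z₂/(Z₁+Z₂), |Z| = 55.4 Ω, ∠Z = -31.5°

-31.5°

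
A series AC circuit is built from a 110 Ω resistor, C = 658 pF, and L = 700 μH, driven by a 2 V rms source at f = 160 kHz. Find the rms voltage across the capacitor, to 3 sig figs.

3.71 V

ω = 2πf = 1.005e+06 rad/s
X_L = ωL = 704 Ω
X_C = 1/(ωC) = 1510 Ω
Net reactance X = X_L − X_C = -808 Ω
Z = 110 − j808 Ω
|Z| = √(110² + 808²) = 815 Ω
I = V/|Z| = 2.45 mA
V_C = I·|Z_C| = 0.00245 × 1510 = 3.71 V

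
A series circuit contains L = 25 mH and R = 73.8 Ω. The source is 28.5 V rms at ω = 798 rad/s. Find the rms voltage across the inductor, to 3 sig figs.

X_L = ωL = 20.0 Ω
Z = 73.8 + j20.0 Ω
|Z| = √(73.8² + 20.0²) = 76.4 Ω
I = V/|Z| = 373 mA
V_L = I·|Z_L| = 0.373 × 20.0 = 7.44 V

7.44 V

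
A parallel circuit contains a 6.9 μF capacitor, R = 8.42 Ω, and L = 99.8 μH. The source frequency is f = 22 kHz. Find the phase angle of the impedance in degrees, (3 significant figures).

-82.3°

ω = 2πf = 138200 rad/s
X_L = ωL = 13.8 Ω
X_C = 1/(ωC) = 1.05 Ω
Parallel: admittances add. Y = 1/R + 1/(jωL) + jωC
Y = (0.119 + j0.881) S
|Y| = 0.889 S → |Z| = 1/|Y| = 1.12 Ω, ∠Z = −∠Y = -82.3°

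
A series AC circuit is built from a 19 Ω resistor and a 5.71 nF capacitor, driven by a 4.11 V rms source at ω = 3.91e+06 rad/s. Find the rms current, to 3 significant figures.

84.5 mA

X_C = 1/(ωC) = 44.8 Ω
Z = 19.0 − j44.8 Ω
|Z| = √(19.0² + 44.8²) = 48.7 Ω
I = V/|Z| = 4.11/48.7 = 84.5 mA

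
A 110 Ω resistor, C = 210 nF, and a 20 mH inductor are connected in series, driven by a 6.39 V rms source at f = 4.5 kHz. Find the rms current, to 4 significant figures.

15.51 mA

ω = 2πf = 28270 rad/s
X_L = ωL = 565.5 Ω
X_C = 1/(ωC) = 168.4 Ω
Net reactance X = X_L − X_C = 397.1 Ω
Z = 110.0 + j397.1 Ω
|Z| = √(110.0² + 397.1²) = 412.0 Ω
I = V/|Z| = 6.39/412.0 = 15.51 mA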